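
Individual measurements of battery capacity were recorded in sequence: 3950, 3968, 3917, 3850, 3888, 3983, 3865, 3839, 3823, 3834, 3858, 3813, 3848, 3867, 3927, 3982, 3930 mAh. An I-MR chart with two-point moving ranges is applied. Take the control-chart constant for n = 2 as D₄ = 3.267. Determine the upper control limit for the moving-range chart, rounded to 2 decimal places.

Moving ranges: 18, 51, 67, 38, 95, 118, 26, 16, 11, 24, 45, 35, 19, 60, 55, 52; M̄R̄ = 730.0000 / 16 = 45.6250
UCL_MR = D₄·M̄R̄ = 3.267 × 45.6250 = 149.0569

149.06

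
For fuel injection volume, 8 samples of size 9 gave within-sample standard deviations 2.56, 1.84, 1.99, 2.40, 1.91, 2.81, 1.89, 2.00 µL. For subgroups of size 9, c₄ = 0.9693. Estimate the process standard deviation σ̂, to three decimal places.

2.244

s̄ = (2.56 + 1.84 + 1.99 + 2.40 + 1.91 + 2.81 + 1.89 + 2.00) / 8 = 2.1750
σ̂ = s̄ / c₄ = 2.1750 / 0.9693 = 2.2439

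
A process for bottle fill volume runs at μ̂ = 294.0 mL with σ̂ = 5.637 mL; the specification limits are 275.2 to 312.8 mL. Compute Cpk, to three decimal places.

Cpu = (USL − μ̂) / (3σ̂) = (312.8 − 294.0) / (3 × 5.637) = 1.1117; Cpl = (μ̂ − LSL) / (3σ̂) = (294.0 − 275.2) / (3 × 5.637) = 1.1117; Cpk = min(Cpu, Cpl) = 1.1117

1.112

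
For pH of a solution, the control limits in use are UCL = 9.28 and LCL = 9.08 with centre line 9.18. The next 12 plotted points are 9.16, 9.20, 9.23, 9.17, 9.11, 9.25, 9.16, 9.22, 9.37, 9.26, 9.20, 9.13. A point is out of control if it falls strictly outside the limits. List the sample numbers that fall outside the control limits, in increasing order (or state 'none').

9

Compare each point to [9.08, 9.28]: sample 9 = 9.37 > UCL.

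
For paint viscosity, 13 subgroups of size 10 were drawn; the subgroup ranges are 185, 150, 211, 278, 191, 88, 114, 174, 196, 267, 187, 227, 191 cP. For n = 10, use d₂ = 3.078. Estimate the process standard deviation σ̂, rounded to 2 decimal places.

R̄ = (185 + 150 + 211 + 278 + 191 + 88 + 114 + 174 + 196 + 267 + 187 + 227 + 191) / 13 = 189.1538
σ̂ = R̄ / d₂ = 189.1538 / 3.078 = 61.4535

61.45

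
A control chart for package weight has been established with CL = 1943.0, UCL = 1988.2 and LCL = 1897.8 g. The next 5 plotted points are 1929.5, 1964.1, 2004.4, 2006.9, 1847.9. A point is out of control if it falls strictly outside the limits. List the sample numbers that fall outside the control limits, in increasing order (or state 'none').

3, 4, 5

Compare each point to [1897.8, 1988.2]: sample 3 = 2004.4 > UCL; sample 4 = 2006.9 > UCL; sample 5 = 1847.9 < LCL.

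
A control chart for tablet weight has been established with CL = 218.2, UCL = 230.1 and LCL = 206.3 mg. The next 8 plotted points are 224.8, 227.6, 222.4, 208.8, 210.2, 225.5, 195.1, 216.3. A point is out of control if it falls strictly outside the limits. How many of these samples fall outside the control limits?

1

Compare each point to [206.3, 230.1]: sample 7 = 195.1 < LCL.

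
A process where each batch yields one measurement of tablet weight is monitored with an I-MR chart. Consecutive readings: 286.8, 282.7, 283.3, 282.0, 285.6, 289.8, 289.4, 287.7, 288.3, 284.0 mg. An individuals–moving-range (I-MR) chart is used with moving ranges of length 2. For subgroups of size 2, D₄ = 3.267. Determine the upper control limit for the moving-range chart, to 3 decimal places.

Moving ranges: 4.1, 0.6, 1.3, 3.6, 4.2, 0.4, 1.7, 0.6, 4.3; M̄R̄ = 20.8000 / 9 = 2.3111
UCL_MR = D₄·M̄R̄ = 3.267 × 2.3111 = 7.5504

7.550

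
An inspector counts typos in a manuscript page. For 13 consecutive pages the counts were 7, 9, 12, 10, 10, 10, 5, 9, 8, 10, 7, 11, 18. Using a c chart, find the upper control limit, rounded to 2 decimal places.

19.03

c̄ = (7 + 9 + 12 + 10 + 10 + 10 + 5 + 9 + 8 + 10 + 7 + 11 + 18) / 13 = 126 / 13 = 9.6923
UCL = c̄ + 3√c̄ = 9.6923 + 3 × √9.6923 = 9.6923 + 3 × 3.1132 = 19.0320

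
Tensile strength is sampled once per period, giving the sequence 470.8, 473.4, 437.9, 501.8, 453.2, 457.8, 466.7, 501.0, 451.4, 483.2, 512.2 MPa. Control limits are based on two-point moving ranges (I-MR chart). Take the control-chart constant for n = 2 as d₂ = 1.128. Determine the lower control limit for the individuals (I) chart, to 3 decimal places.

391.454

X̄ = (470.8 + 473.4 + 437.9 + 501.8 + 453.2 + 457.8 + 466.7 + 501.0 + 451.4 + 483.2 + 512.2) / 11 = 473.5818
Moving ranges: 2.6, 35.5, 63.9, 48.6, 4.6, 8.9, 34.3, 49.6, 31.8, 29.0; M̄R̄ = 308.8000 / 10 = 30.8800
LCL = X̄ − 3·M̄R̄/d₂ = 473.5818 − 3 × 30.8800 / 1.128 = 391.4542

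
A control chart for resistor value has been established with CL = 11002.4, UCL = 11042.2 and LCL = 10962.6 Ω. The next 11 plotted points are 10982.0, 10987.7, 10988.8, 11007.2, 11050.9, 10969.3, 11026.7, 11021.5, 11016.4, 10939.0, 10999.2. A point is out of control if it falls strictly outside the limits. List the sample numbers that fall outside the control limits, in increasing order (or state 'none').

Compare each point to [10962.6, 11042.2]: sample 5 = 11050.9 > UCL; sample 10 = 10939.0 < LCL.

5, 10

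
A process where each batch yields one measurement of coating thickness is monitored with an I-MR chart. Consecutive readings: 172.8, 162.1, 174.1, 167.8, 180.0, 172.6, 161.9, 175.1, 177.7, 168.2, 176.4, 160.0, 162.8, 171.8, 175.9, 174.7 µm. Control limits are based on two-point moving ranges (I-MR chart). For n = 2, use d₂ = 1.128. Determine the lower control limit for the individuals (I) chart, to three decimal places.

148.475

X̄ = (172.8 + 162.1 + 174.1 + 167.8 + 180.0 + 172.6 + 161.9 + 175.1 + 177.7 + 168.2 + 176.4 + 160.0 + 162.8 + 171.8 + 175.9 + 174.7) / 16 = 170.8688
Moving ranges: 10.7, 12.0, 6.3, 12.2, 7.4, 10.7, 13.2, 2.6, 9.5, 8.2, 16.4, 2.8, 9.0, 4.1, 1.2; M̄R̄ = 126.3000 / 15 = 8.4200
LCL = X̄ − 3·M̄R̄/d₂ = 170.8688 − 3 × 8.4200 / 1.128 = 148.4751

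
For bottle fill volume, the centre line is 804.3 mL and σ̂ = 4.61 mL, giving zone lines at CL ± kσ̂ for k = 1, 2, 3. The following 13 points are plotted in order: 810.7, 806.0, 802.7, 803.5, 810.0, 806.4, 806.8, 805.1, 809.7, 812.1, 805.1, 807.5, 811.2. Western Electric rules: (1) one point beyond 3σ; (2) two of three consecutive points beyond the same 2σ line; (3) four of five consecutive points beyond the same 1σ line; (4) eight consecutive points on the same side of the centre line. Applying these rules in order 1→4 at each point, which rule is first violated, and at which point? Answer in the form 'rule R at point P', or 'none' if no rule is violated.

rule 4 at point 12

Zone of each point (C = within 1σ̂, B = 1σ̂–2σ̂, A = 2σ̂–3σ̂, * = beyond 3σ̂; sign = side of CL): 1:+B, 2:+C, 3:-C, 4:-C, 5:+B, 6:+C, 7:+C, 8:+C, 9:+B, 10:+B, 11:+C, 12:+C, 13:+B
Rule 4 (eight consecutive points on the same side of the centre line) is satisfied at point 12.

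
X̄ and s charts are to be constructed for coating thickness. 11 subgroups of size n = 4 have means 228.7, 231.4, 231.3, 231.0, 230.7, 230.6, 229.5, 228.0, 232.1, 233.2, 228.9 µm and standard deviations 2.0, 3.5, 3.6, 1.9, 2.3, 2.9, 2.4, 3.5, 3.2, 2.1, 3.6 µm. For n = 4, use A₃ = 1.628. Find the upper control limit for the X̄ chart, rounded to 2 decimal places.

X̄̄ = (228.7 + 231.4 + 231.3 + 231.0 + 230.7 + 230.6 + 229.5 + 228.0 + 232.1 + 233.2 + 228.9) / 11 = 230.4909
s̄ = (2.0 + 3.5 + 3.6 + 1.9 + 2.3 + 2.9 + 2.4 + 3.5 + 3.2 + 2.1 + 3.6) / 11 = 2.8182
UCL = X̄̄ + A₃·s̄ = 230.4909 + 1.628 × 2.8182 = 235.0789

235.08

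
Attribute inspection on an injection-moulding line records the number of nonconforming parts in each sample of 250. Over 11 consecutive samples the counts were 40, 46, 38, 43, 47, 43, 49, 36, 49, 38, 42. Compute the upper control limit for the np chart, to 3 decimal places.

p̄ = Σdᵢ / (k·n) = 471 / (11 × 250) = 0.17127
UCL = np̄ + 3·√(np̄(1−p̄)) = 42.8182 + 3 × √(42.8182×0.82873) = 42.8182 + 3 × 5.9569 = 60.6889

60.689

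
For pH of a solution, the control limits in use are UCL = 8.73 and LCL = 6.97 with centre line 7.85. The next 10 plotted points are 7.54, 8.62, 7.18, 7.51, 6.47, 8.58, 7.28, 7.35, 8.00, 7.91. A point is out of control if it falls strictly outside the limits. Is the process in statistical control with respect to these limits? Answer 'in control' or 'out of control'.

out of control

Compare each point to [6.97, 8.73]: sample 5 = 6.47 < LCL.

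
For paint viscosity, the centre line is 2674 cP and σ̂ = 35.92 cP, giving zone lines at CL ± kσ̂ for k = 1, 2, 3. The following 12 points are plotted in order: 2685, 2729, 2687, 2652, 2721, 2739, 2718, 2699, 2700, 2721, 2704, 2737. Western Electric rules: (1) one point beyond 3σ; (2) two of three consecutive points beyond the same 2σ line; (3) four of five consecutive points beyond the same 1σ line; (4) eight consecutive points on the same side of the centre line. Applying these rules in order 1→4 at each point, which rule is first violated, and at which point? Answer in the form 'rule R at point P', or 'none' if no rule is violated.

Zone of each point (C = within 1σ̂, B = 1σ̂–2σ̂, A = 2σ̂–3σ̂, * = beyond 3σ̂; sign = side of CL): 1:+C, 2:+B, 3:+C, 4:-C, 5:+B, 6:+B, 7:+B, 8:+C, 9:+C, 10:+B, 11:+C, 12:+B
Rule 4 (eight consecutive points on the same side of the centre line) is satisfied at point 12.

rule 4 at point 12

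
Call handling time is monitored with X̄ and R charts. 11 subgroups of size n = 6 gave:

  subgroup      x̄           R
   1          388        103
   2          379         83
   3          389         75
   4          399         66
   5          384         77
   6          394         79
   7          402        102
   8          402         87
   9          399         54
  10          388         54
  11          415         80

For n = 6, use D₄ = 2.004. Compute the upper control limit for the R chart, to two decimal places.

R̄ = (103 + 83 + 75 + 66 + 77 + 79 + 102 + 87 + 54 + 54 + 80) / 11 = 860.0000 / 11 = 78.1818
UCL_R = D₄·R̄ = 2.004 × 78.1818 = 156.6764

156.68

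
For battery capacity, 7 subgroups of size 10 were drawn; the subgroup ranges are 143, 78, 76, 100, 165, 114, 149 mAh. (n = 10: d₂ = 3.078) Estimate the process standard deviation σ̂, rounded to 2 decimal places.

38.29

R̄ = (143 + 78 + 76 + 100 + 165 + 114 + 149) / 7 = 117.8571
σ̂ = R̄ / d₂ = 117.8571 / 3.078 = 38.2902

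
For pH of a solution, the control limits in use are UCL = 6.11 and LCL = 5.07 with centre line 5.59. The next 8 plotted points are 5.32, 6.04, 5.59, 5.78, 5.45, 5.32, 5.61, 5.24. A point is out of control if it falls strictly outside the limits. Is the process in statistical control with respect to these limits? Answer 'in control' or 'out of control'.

in control

All 8 points lie within [5.07, 6.11].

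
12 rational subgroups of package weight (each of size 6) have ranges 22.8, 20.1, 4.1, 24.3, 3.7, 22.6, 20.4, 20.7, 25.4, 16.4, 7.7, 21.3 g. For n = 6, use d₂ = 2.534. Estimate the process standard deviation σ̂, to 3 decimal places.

R̄ = (22.8 + 20.1 + 4.1 + 24.3 + 3.7 + 22.6 + 20.4 + 20.7 + 25.4 + 16.4 + 7.7 + 21.3) / 12 = 17.4583
σ̂ = R̄ / d₂ = 17.4583 / 2.534 = 6.8896

6.890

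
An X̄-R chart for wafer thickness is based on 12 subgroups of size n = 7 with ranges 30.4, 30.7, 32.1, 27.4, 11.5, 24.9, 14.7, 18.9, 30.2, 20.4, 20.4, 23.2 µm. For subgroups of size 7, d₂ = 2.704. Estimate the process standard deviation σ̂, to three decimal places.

8.777

R̄ = (30.4 + 30.7 + 32.1 + 27.4 + 11.5 + 24.9 + 14.7 + 18.9 + 30.2 + 20.4 + 20.4 + 23.2) / 12 = 23.7333
σ̂ = R̄ / d₂ = 23.7333 / 2.704 = 8.7771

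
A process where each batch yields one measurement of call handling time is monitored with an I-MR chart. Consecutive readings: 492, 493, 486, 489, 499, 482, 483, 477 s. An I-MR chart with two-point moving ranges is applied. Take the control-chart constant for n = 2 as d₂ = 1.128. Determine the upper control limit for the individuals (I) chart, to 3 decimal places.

X̄ = (492 + 493 + 486 + 489 + 499 + 482 + 483 + 477) / 8 = 487.6250
Moving ranges: 1, 7, 3, 10, 17, 1, 6; M̄R̄ = 45.0000 / 7 = 6.4286
UCL = X̄ + 3·M̄R̄/d₂ = 487.6250 + 3 × 6.4286 / 1.128 = 504.7223

504.722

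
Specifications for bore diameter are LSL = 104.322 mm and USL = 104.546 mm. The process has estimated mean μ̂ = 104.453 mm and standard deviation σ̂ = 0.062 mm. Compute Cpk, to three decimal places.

0.500

Cpu = (USL − μ̂) / (3σ̂) = (104.546 − 104.453) / (3 × 0.062) = 0.5000; Cpl = (μ̂ − LSL) / (3σ̂) = (104.453 − 104.322) / (3 × 0.062) = 0.7043; Cpk = min(Cpu, Cpl) = 0.5000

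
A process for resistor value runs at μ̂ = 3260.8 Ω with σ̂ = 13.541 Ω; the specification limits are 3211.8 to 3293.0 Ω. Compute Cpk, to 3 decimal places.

0.793

Cpu = (USL − μ̂) / (3σ̂) = (3293.0 − 3260.8) / (3 × 13.541) = 0.7927; Cpl = (μ̂ − LSL) / (3σ̂) = (3260.8 − 3211.8) / (3 × 13.541) = 1.2062; Cpk = min(Cpu, Cpl) = 0.7927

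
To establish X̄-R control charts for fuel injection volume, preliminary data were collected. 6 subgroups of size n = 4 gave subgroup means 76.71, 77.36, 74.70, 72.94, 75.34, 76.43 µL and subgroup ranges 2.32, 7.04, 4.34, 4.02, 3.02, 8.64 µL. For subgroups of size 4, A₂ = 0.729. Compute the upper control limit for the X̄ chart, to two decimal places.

79.15

X̄̄ = (76.71 + 77.36 + 74.70 + 72.94 + 75.34 + 76.43) / 6 = 453.4800 / 6 = 75.5800
R̄ = (2.32 + 7.04 + 4.34 + 4.02 + 3.02 + 8.64) / 6 = 29.3800 / 6 = 4.8967
UCL = X̄̄ + A₂·R̄ = 75.5800 + 0.729 × 4.8967 = 79.1497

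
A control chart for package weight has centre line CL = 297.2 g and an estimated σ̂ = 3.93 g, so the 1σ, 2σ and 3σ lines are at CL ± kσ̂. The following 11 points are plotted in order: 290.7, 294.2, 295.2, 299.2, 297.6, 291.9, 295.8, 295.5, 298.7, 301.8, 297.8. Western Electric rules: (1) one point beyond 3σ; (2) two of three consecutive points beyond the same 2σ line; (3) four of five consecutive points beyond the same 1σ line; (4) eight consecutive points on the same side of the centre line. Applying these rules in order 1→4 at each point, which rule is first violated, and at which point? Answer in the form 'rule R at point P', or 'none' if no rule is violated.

none

Zone of each point (C = within 1σ̂, B = 1σ̂–2σ̂, A = 2σ̂–3σ̂, * = beyond 3σ̂; sign = side of CL): 1:-B, 2:-C, 3:-C, 4:+C, 5:+C, 6:-B, 7:-C, 8:-C, 9:+C, 10:+B, 11:+C
No rule fires across all 11 points.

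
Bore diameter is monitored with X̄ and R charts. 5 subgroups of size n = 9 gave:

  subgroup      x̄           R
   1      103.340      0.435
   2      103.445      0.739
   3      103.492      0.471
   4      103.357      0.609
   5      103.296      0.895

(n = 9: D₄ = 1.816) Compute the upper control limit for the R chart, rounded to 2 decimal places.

1.14

R̄ = (0.435 + 0.739 + 0.471 + 0.609 + 0.895) / 5 = 3.1490 / 5 = 0.6298
UCL_R = D₄·R̄ = 1.816 × 0.6298 = 1.1437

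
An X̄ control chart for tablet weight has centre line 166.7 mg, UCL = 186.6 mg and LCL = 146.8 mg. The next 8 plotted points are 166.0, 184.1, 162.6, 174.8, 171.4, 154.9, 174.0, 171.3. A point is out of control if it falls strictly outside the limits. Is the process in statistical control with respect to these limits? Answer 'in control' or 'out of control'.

All 8 points lie within [146.8, 186.6].

in control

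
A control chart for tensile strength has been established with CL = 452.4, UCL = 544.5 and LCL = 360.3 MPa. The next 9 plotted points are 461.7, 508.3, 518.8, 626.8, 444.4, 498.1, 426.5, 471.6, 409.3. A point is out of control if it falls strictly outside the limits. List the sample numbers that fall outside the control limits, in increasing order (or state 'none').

Compare each point to [360.3, 544.5]: sample 4 = 626.8 > UCL.

4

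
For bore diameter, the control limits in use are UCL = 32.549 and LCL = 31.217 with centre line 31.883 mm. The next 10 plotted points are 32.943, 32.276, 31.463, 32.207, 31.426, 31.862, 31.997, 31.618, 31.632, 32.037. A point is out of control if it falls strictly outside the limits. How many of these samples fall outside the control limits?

Compare each point to [31.217, 32.549]: sample 1 = 32.943 > UCL.

1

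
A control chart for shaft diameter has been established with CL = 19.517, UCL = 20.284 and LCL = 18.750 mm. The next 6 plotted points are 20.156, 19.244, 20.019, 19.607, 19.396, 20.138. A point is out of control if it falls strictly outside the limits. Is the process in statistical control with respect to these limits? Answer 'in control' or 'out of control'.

All 6 points lie within [18.750, 20.284].

in control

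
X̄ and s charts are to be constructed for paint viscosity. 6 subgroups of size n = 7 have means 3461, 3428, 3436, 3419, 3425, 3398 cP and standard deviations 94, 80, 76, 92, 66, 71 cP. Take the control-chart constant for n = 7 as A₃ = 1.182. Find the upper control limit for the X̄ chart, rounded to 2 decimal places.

3522.20

X̄̄ = (3461 + 3428 + 3436 + 3419 + 3425 + 3398) / 6 = 3427.8333
s̄ = (94 + 80 + 76 + 92 + 66 + 71) / 6 = 79.8333
UCL = X̄̄ + A₃·s̄ = 3427.8333 + 1.182 × 79.8333 = 3522.1963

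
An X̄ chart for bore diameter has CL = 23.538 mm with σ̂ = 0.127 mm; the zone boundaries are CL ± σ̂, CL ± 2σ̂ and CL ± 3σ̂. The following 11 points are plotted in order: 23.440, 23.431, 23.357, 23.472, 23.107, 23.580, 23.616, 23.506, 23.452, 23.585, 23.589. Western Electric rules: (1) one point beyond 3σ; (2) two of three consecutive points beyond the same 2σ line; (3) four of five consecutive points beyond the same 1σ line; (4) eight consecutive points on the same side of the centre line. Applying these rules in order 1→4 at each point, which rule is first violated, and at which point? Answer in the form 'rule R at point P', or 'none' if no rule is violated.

rule 1 at point 5

Zone of each point (C = within 1σ̂, B = 1σ̂–2σ̂, A = 2σ̂–3σ̂, * = beyond 3σ̂; sign = side of CL): 1:-C, 2:-C, 3:-B, 4:-C, 5:-*, 6:+C, 7:+C, 8:-C, 9:-C, 10:+C, 11:+C
Rule 1 (one point beyond the 3σ limits) is satisfied at point 5.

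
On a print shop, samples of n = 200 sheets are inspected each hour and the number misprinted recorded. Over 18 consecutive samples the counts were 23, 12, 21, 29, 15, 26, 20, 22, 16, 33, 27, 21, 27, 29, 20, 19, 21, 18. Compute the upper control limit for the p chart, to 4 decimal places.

0.1774

p̄ = Σdᵢ / (k·n) = 399 / (18 × 200) = 0.11083
UCL = p̄ + 3·√(p̄(1−p̄)/n) = 0.11083 + 3 × √(0.11083×0.88917/200) = 0.11083 + 3 × 0.02220 = 0.17743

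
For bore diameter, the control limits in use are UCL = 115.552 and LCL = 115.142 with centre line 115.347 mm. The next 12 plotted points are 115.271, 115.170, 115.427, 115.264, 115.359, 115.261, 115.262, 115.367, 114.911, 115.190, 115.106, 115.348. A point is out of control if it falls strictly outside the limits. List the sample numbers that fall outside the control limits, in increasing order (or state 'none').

Compare each point to [115.142, 115.552]: sample 9 = 114.911 < LCL; sample 11 = 115.106 < LCL.

9, 11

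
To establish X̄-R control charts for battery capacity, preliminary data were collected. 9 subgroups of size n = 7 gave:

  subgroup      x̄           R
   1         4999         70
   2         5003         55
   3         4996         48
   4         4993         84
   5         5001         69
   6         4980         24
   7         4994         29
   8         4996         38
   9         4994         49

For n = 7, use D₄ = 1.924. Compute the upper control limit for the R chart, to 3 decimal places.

R̄ = (70 + 55 + 48 + 84 + 69 + 24 + 29 + 38 + 49) / 9 = 466.0000 / 9 = 51.7778
UCL_R = D₄·R̄ = 1.924 × 51.7778 = 99.6204

99.620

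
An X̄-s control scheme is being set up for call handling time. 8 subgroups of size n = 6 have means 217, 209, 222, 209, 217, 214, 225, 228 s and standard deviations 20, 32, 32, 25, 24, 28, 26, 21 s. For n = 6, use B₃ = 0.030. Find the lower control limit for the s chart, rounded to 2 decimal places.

0.78

s̄ = (20 + 32 + 32 + 25 + 24 + 28 + 26 + 21) / 8 = 26.0000
LCL_s = B₃·s̄ = 0.030 × 26.0000 = 0.7800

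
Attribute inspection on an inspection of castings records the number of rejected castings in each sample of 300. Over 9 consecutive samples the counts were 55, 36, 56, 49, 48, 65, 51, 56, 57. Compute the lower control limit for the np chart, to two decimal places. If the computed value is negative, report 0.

p̄ = Σdᵢ / (k·n) = 473 / (9 × 300) = 0.17519
LCL = np̄ − 3·√(np̄(1−p̄)) = 52.5556 − 3 × 6.5840 = 32.8037

32.80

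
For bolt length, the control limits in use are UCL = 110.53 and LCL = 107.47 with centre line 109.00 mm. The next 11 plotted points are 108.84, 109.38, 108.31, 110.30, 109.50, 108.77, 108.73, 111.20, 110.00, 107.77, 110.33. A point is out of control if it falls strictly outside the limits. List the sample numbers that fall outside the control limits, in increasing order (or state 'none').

8

Compare each point to [107.47, 110.53]: sample 8 = 111.20 > UCL.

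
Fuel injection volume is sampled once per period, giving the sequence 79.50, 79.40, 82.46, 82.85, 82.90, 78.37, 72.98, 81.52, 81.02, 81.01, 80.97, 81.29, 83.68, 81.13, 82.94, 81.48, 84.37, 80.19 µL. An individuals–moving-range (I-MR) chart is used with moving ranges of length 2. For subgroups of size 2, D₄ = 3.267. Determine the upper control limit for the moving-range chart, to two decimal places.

7.34

Moving ranges: 0.10, 3.06, 0.39, 0.05, 4.53, 5.39, 8.54, 0.50, 0.01, 0.04, 0.32, 2.39, 2.55, 1.81, 1.46, 2.89, 4.18; M̄R̄ = 38.2100 / 17 = 2.2476
UCL_MR = D₄·M̄R̄ = 3.267 × 2.2476 = 7.3431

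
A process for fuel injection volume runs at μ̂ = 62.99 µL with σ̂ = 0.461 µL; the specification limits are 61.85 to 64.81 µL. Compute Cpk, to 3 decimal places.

Cpu = (USL − μ̂) / (3σ̂) = (64.81 − 62.99) / (3 × 0.461) = 1.3160; Cpl = (μ̂ − LSL) / (3σ̂) = (62.99 − 61.85) / (3 × 0.461) = 0.8243; Cpk = min(Cpu, Cpl) = 0.8243

0.824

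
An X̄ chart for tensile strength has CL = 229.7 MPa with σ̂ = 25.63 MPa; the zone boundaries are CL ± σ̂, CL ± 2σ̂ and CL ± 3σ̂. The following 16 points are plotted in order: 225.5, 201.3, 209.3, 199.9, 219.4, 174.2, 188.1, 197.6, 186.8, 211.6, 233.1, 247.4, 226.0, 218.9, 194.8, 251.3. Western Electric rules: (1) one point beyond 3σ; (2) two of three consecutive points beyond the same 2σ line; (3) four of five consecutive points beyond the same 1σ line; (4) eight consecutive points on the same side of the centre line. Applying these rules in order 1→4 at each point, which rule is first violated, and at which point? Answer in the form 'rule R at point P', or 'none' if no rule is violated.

rule 3 at point 8

Zone of each point (C = within 1σ̂, B = 1σ̂–2σ̂, A = 2σ̂–3σ̂, * = beyond 3σ̂; sign = side of CL): 1:-C, 2:-B, 3:-C, 4:-B, 5:-C, 6:-A, 7:-B, 8:-B, 9:-B, 10:-C, 11:+C, 12:+C, 13:-C, 14:-C, 15:-B, 16:+C
Rule 3 (four of five consecutive points beyond the same 1σ limit) is satisfied at point 8.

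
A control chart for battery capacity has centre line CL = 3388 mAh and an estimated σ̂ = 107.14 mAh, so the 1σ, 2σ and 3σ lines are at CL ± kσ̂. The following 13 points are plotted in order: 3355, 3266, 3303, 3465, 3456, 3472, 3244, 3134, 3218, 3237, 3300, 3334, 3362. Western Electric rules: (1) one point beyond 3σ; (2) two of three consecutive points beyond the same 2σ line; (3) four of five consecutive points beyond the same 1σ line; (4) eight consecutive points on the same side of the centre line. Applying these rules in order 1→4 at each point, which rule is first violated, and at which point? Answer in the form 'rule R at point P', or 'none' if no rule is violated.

Zone of each point (C = within 1σ̂, B = 1σ̂–2σ̂, A = 2σ̂–3σ̂, * = beyond 3σ̂; sign = side of CL): 1:-C, 2:-B, 3:-C, 4:+C, 5:+C, 6:+C, 7:-B, 8:-A, 9:-B, 10:-B, 11:-C, 12:-C, 13:-C
Rule 3 (four of five consecutive points beyond the same 1σ limit) is satisfied at point 10.

rule 3 at point 10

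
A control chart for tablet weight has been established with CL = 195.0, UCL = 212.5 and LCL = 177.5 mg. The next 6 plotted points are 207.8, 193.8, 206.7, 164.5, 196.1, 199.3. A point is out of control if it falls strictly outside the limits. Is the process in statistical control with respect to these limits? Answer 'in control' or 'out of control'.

Compare each point to [177.5, 212.5]: sample 4 = 164.5 < LCL.

out of control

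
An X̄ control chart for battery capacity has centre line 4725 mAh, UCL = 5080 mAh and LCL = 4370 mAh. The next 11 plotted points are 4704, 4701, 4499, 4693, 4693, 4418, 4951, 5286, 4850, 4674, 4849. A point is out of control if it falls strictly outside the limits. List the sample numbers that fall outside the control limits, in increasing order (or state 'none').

Compare each point to [4370, 5080]: sample 8 = 5286 > UCL.

8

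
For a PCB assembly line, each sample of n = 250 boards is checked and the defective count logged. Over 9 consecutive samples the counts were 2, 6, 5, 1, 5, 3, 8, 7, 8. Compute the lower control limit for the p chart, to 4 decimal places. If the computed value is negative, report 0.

0.0000

p̄ = Σdᵢ / (k·n) = 45 / (9 × 250) = 0.02000
LCL = p̄ − 3·√(p̄(1−p̄)/n) = 0.02000 − 3 × 0.00885 = -0.00656 → 0 (negative, so LCL = 0)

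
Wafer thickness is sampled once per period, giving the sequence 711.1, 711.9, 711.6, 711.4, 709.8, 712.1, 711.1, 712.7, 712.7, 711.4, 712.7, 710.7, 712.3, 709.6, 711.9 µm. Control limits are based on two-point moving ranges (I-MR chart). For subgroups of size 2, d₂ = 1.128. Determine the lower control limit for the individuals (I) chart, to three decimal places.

X̄ = (711.1 + 711.9 + 711.6 + 711.4 + 709.8 + 712.1 + 711.1 + 712.7 + 712.7 + 711.4 + 712.7 + 710.7 + 712.3 + 709.6 + 711.9) / 15 = 711.5333
Moving ranges: 0.8, 0.3, 0.2, 1.6, 2.3, 1.0, 1.6, 0.0, 1.3, 1.3, 2.0, 1.6, 2.7, 2.3; M̄R̄ = 19.0000 / 14 = 1.3571
LCL = X̄ − 3·M̄R̄/d₂ = 711.5333 − 3 × 1.3571 / 1.128 = 707.9239

707.924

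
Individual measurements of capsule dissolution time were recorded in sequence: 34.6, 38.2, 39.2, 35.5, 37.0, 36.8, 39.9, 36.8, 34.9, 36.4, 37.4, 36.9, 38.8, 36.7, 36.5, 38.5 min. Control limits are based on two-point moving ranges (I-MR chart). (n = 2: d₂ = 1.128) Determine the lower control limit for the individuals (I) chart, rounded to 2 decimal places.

X̄ = (34.6 + 38.2 + 39.2 + 35.5 + 37.0 + 36.8 + 39.9 + 36.8 + 34.9 + 36.4 + 37.4 + 36.9 + 38.8 + 36.7 + 36.5 + 38.5) / 16 = 37.1313
Moving ranges: 3.6, 1.0, 3.7, 1.5, 0.2, 3.1, 3.1, 1.9, 1.5, 1.0, 0.5, 1.9, 2.1, 0.2, 2.0; M̄R̄ = 27.3000 / 15 = 1.8200
LCL = X̄ − 3·M̄R̄/d₂ = 37.1313 − 3 × 1.8200 / 1.128 = 32.2908

32.29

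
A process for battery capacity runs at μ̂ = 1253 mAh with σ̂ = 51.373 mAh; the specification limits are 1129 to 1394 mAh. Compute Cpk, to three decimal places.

0.805

Cpu = (USL − μ̂) / (3σ̂) = (1394 − 1253) / (3 × 51.373) = 0.9149; Cpl = (μ̂ − LSL) / (3σ̂) = (1253 − 1129) / (3 × 51.373) = 0.8046; Cpk = min(Cpu, Cpl) = 0.8046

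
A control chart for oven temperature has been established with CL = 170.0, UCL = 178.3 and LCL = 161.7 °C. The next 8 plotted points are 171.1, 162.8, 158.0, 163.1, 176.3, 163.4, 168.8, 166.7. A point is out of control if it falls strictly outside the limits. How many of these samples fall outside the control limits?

Compare each point to [161.7, 178.3]: sample 3 = 158.0 < LCL.

1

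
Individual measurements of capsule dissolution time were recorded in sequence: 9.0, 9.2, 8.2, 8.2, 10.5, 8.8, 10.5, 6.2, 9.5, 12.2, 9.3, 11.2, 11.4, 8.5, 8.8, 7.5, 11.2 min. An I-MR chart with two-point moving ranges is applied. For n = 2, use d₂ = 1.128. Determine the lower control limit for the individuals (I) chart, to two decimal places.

X̄ = (9.0 + 9.2 + 8.2 + 8.2 + 10.5 + 8.8 + 10.5 + 6.2 + 9.5 + 12.2 + 9.3 + 11.2 + 11.4 + 8.5 + 8.8 + 7.5 + 11.2) / 17 = 9.4235
Moving ranges: 0.2, 1.0, 0.0, 2.3, 1.7, 1.7, 4.3, 3.3, 2.7, 2.9, 1.9, 0.2, 2.9, 0.3, 1.3, 3.7; M̄R̄ = 30.4000 / 16 = 1.9000
LCL = X̄ − 3·M̄R̄/d₂ = 9.4235 − 3 × 1.9000 / 1.128 = 4.3703

4.37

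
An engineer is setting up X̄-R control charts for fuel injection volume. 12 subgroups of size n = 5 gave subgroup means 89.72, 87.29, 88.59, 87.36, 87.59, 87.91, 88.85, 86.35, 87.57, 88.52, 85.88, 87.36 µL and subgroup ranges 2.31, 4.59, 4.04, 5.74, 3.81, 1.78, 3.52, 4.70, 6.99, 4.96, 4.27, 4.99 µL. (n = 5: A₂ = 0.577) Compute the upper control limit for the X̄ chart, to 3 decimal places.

90.235

X̄̄ = (89.72 + 87.29 + 88.59 + 87.36 + 87.59 + 87.91 + 88.85 + 86.35 + 87.57 + 88.52 + 85.88 + 87.36) / 12 = 1052.9900 / 12 = 87.7492
R̄ = (2.31 + 4.59 + 4.04 + 5.74 + 3.81 + 1.78 + 3.52 + 4.70 + 6.99 + 4.96 + 4.27 + 4.99) / 12 = 51.7000 / 12 = 4.3083
UCL = X̄̄ + A₂·R̄ = 87.7492 + 0.577 × 4.3083 = 90.2351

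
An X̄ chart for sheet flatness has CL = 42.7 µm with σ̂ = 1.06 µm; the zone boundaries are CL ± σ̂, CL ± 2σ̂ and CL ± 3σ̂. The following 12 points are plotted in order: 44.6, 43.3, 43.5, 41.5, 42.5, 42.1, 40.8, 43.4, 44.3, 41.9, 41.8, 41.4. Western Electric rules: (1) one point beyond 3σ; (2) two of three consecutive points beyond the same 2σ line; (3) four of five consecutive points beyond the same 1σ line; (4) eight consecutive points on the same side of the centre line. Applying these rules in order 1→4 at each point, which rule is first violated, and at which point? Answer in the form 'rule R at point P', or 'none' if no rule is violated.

none

Zone of each point (C = within 1σ̂, B = 1σ̂–2σ̂, A = 2σ̂–3σ̂, * = beyond 3σ̂; sign = side of CL): 1:+B, 2:+C, 3:+C, 4:-B, 5:-C, 6:-C, 7:-B, 8:+C, 9:+B, 10:-C, 11:-C, 12:-B
No rule fires across all 12 points.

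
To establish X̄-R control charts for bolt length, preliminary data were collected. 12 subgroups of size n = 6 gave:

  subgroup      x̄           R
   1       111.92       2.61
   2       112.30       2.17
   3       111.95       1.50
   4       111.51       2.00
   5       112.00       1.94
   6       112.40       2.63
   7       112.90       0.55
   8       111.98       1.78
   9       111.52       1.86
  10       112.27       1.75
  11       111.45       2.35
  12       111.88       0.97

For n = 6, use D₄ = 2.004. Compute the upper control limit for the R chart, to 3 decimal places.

R̄ = (2.61 + 2.17 + 1.50 + 2.00 + 1.94 + 2.63 + 0.55 + 1.78 + 1.86 + 1.75 + 2.35 + 0.97) / 12 = 22.1100 / 12 = 1.8425
UCL_R = D₄·R̄ = 2.004 × 1.8425 = 3.6924

3.692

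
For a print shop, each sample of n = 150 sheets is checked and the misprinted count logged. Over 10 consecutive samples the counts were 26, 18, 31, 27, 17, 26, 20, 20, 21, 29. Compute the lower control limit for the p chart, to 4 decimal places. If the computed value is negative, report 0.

0.0676

p̄ = Σdᵢ / (k·n) = 235 / (10 × 150) = 0.15667
LCL = p̄ − 3·√(p̄(1−p̄)/n) = 0.15667 − 3 × 0.02968 = 0.06763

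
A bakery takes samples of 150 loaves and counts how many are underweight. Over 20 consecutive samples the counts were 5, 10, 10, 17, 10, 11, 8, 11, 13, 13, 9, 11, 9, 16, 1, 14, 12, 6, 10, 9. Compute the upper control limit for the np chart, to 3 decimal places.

p̄ = Σdᵢ / (k·n) = 205 / (20 × 150) = 0.06833
UCL = np̄ + 3·√(np̄(1−p̄)) = 10.2500 + 3 × √(10.2500×0.93167) = 10.2500 + 3 × 3.0902 = 19.5207

19.521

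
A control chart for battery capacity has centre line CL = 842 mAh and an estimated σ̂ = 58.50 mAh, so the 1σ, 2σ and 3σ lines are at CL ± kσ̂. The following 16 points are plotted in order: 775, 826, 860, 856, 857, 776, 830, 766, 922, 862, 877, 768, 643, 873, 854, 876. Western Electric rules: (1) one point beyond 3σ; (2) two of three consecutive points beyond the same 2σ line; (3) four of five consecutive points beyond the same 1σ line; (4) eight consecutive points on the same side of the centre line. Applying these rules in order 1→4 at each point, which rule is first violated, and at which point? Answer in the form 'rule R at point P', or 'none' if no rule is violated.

rule 1 at point 13

Zone of each point (C = within 1σ̂, B = 1σ̂–2σ̂, A = 2σ̂–3σ̂, * = beyond 3σ̂; sign = side of CL): 1:-B, 2:-C, 3:+C, 4:+C, 5:+C, 6:-B, 7:-C, 8:-B, 9:+B, 10:+C, 11:+C, 12:-B, 13:-*, 14:+C, 15:+C, 16:+C
Rule 1 (one point beyond the 3σ limits) is satisfied at point 13.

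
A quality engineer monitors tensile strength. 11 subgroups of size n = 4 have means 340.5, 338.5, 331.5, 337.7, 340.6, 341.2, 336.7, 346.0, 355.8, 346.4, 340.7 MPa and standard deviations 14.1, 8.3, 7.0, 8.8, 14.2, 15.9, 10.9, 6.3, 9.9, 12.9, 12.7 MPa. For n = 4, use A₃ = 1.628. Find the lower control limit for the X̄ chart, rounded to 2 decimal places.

X̄̄ = (340.5 + 338.5 + 331.5 + 337.7 + 340.6 + 341.2 + 336.7 + 346.0 + 355.8 + 346.4 + 340.7) / 11 = 341.4182
s̄ = (14.1 + 8.3 + 7.0 + 8.8 + 14.2 + 15.9 + 10.9 + 6.3 + 9.9 + 12.9 + 12.7) / 11 = 11.0000
LCL = X̄̄ − A₃·s̄ = 341.4182 − 1.628 × 11.0000 = 323.5102

323.51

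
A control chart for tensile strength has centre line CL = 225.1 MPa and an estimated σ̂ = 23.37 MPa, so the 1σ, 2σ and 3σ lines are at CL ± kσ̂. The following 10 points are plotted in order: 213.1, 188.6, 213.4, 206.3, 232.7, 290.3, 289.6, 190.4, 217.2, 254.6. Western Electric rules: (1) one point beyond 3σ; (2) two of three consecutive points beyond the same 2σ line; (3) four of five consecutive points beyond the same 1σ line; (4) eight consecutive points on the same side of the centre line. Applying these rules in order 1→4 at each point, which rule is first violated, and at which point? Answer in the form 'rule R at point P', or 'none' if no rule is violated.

rule 2 at point 7

Zone of each point (C = within 1σ̂, B = 1σ̂–2σ̂, A = 2σ̂–3σ̂, * = beyond 3σ̂; sign = side of CL): 1:-C, 2:-B, 3:-C, 4:-C, 5:+C, 6:+A, 7:+A, 8:-B, 9:-C, 10:+B
Rule 2 (two of three consecutive points beyond the same 2σ limit) is satisfied at point 7.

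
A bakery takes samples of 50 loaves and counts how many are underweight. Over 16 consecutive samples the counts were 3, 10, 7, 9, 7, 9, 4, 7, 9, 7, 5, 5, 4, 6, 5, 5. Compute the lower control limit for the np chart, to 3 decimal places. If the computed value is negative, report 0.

0.000

p̄ = Σdᵢ / (k·n) = 102 / (16 × 50) = 0.12750
LCL = np̄ − 3·√(np̄(1−p̄)) = 6.3750 − 3 × 2.3584 = -0.7003 → 0 (negative, so LCL = 0)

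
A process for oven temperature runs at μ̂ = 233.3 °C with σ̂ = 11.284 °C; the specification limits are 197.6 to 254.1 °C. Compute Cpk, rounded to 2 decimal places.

Cpu = (USL − μ̂) / (3σ̂) = (254.1 − 233.3) / (3 × 11.284) = 0.6144; Cpl = (μ̂ − LSL) / (3σ̂) = (233.3 − 197.6) / (3 × 11.284) = 1.0546; Cpk = min(Cpu, Cpl) = 0.6144

0.61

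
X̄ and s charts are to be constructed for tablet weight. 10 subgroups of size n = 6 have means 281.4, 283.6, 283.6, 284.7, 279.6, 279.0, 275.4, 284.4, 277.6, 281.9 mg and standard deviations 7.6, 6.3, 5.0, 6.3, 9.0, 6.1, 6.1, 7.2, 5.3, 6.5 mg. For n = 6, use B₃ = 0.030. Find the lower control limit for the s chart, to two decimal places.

0.20

s̄ = (7.6 + 6.3 + 5.0 + 6.3 + 9.0 + 6.1 + 6.1 + 7.2 + 5.3 + 6.5) / 10 = 6.5400
LCL_s = B₃·s̄ = 0.030 × 6.5400 = 0.1962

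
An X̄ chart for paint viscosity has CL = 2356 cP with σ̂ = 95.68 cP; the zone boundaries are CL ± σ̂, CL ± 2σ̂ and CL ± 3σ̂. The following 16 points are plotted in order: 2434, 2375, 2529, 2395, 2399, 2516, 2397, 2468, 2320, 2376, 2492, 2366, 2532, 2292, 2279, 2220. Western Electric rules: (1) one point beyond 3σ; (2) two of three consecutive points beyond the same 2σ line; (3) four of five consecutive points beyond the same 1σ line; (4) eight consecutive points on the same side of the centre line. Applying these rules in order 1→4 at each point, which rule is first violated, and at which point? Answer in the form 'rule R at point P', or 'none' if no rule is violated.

rule 4 at point 8

Zone of each point (C = within 1σ̂, B = 1σ̂–2σ̂, A = 2σ̂–3σ̂, * = beyond 3σ̂; sign = side of CL): 1:+C, 2:+C, 3:+B, 4:+C, 5:+C, 6:+B, 7:+C, 8:+B, 9:-C, 10:+C, 11:+B, 12:+C, 13:+B, 14:-C, 15:-C, 16:-B
Rule 4 (eight consecutive points on the same side of the centre line) is satisfied at point 8.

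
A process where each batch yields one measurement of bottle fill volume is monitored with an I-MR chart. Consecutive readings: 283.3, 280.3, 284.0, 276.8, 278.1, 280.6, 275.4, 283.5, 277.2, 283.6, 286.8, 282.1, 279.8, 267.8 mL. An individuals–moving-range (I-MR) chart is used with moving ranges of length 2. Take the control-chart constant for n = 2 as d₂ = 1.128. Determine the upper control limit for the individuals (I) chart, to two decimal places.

X̄ = (283.3 + 280.3 + 284.0 + 276.8 + 278.1 + 280.6 + 275.4 + 283.5 + 277.2 + 283.6 + 286.8 + 282.1 + 279.8 + 267.8) / 14 = 279.9500
Moving ranges: 3.0, 3.7, 7.2, 1.3, 2.5, 5.2, 8.1, 6.3, 6.4, 3.2, 4.7, 2.3, 12.0; M̄R̄ = 65.9000 / 13 = 5.0692
UCL = X̄ + 3·M̄R̄/d₂ = 279.9500 + 3 × 5.0692 / 1.128 = 293.4320

293.43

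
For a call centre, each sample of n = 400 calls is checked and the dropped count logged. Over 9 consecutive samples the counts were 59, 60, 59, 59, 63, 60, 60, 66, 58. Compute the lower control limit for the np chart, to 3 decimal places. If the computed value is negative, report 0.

p̄ = Σdᵢ / (k·n) = 544 / (9 × 400) = 0.15111
LCL = np̄ − 3·√(np̄(1−p̄)) = 60.4444 − 3 × 7.1631 = 38.9550

38.955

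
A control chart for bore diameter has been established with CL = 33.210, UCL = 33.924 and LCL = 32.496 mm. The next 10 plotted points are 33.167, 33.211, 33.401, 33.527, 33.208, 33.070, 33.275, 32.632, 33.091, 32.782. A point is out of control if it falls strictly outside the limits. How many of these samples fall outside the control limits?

All 10 points lie within [32.496, 33.924].

0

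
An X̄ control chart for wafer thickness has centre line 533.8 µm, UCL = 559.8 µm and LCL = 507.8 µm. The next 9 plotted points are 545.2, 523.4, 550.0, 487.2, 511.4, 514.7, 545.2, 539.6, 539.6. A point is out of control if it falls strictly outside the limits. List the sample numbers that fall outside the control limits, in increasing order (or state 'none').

4

Compare each point to [507.8, 559.8]: sample 4 = 487.2 < LCL.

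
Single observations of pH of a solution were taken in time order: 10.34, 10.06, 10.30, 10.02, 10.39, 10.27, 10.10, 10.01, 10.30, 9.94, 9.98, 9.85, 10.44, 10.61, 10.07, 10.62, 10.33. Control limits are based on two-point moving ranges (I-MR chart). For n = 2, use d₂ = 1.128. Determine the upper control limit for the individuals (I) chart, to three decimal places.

10.963

X̄ = (10.34 + 10.06 + 10.30 + 10.02 + 10.39 + 10.27 + 10.10 + 10.01 + 10.30 + 9.94 + 9.98 + 9.85 + 10.44 + 10.61 + 10.07 + 10.62 + 10.33) / 17 = 10.2135
Moving ranges: 0.28, 0.24, 0.28, 0.37, 0.12, 0.17, 0.09, 0.29, 0.36, 0.04, 0.13, 0.59, 0.17, 0.54, 0.55, 0.29; M̄R̄ = 4.5100 / 16 = 0.2819
UCL = X̄ + 3·M̄R̄/d₂ = 10.2135 + 3 × 0.2819 / 1.128 = 10.9632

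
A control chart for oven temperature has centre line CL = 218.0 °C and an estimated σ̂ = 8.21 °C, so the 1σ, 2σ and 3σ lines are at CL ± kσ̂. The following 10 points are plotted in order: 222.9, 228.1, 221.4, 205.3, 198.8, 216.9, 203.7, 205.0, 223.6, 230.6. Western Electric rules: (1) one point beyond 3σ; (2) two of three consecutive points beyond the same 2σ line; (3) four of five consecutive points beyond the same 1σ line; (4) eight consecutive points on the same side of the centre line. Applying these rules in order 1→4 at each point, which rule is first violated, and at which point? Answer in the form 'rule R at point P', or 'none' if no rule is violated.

rule 3 at point 8

Zone of each point (C = within 1σ̂, B = 1σ̂–2σ̂, A = 2σ̂–3σ̂, * = beyond 3σ̂; sign = side of CL): 1:+C, 2:+B, 3:+C, 4:-B, 5:-A, 6:-C, 7:-B, 8:-B, 9:+C, 10:+B
Rule 3 (four of five consecutive points beyond the same 1σ limit) is satisfied at point 8.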